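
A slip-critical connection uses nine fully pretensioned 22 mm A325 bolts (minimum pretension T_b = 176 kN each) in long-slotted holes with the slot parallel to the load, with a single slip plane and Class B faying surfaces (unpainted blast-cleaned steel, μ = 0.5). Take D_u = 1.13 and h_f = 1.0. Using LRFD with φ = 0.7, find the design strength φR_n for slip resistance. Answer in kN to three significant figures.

626 kN

R_n = μ · D_u · h_f · T_b · n_s · n_b = 0.5 × 1.13 × 1.0 × 176 × 1 × 9 = 895 kN.
Design strength φR_n = 0.7 × 895 = 626 kN.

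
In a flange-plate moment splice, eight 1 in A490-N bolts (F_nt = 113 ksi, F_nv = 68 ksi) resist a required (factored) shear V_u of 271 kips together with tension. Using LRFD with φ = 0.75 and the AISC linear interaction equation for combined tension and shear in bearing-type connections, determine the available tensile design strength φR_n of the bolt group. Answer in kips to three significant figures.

A_b = π·1²/4 = 0.7854 in²; f_rv = 271 / (8 × 0.7854) = 43.13 ksi.
F'_nt = 1.3 F_nt − (F_nt / φF_nv) f_rv = 1.3·113 − (113/(0.75·68))·43.13 = 51.34 ksi, capped at F_nt → F'_nt = 51.34 ksi.
R_n = F'_nt · A_b · n = 51.34 × 0.7854 × 8 = 322.5 kips.
Design strength φR_n = 0.75 × 322.5 = 242 kips.

242 kips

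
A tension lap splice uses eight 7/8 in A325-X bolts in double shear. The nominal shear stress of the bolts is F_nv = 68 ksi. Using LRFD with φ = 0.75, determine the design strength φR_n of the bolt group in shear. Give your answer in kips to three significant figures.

491 kips

A_b = π × 0.875² / 4 = 0.6013 in².
R_n = F_nv · A_b · n · n_s = 68 × 0.6013 × 8 × 2 = 654.2 kips.
Design strength φR_n = 0.75 × 654.2 = 491 kips.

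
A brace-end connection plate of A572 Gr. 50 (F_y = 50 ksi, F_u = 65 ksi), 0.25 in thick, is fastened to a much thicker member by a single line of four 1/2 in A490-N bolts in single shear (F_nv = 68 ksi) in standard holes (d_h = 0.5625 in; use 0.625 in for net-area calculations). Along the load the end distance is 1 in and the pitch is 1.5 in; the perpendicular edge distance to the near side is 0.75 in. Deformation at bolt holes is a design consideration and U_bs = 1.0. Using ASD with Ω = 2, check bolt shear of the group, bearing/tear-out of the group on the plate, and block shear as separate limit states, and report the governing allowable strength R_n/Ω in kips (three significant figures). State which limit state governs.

Bolt shear: A_b = π·0.5²/4 = 0.1963 in²; R_n = 68 × 0.1963 × 4 × 1 = 53.41 kips → 53.41 / 2 = 26.7 kips.
Bearing: edge l_c = 0.7188, r_n = 14.02 kips; interior l_c = 0.9375, r_n = 18.28 kips; R_n = 14.02 + 3·18.28 = 68.86 kips → 34.4 kips.
Block shear: A_gv = 1.375, A_nv = 0.8281, A_nt = 0.1094 in²; R_n = min(0.6F_uA_nv, 0.6F_yA_gv) + U_bs·F_u·A_nt = 39.41 kips → 19.7 kips.
Block shear governs: 19.7 kips.

19.7 kips (block shear governs)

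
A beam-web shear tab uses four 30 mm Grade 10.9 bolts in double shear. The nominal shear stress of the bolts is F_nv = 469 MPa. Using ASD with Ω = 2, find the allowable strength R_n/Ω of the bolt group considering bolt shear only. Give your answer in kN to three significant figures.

A_b = π × 30² / 4 = 706.9 mm².
R_n = F_nv · A_b · n · n_s = 469 × 706.9 × 4 × 2 / 1000 = 2652 kN.
Allowable strength R_n/Ω = 2652 / 2 = 1330 kN.

1330 kN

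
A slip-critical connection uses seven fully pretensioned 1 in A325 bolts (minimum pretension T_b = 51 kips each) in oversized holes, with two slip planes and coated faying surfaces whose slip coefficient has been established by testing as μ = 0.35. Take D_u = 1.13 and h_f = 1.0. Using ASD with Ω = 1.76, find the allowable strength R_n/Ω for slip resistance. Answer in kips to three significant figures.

160 kips

R_n = μ · D_u · h_f · T_b · n_s · n_b = 0.35 × 1.13 × 1.0 × 51 × 2 × 7 = 282.4 kips.
Allowable strength R_n/Ω = 282.4 / 1.76 = 160 kips.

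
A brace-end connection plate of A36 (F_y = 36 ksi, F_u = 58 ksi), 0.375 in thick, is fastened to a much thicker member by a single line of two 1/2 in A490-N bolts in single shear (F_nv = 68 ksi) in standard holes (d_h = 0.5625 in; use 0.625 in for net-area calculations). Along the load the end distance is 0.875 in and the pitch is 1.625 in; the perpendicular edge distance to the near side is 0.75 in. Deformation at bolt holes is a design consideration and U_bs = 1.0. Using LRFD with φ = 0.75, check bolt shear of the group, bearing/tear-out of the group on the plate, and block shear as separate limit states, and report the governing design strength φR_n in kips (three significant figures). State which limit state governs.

20 kips (bolt shear governs)

Bolt shear: A_b = π·0.5²/4 = 0.1963 in²; R_n = 68 × 0.1963 × 2 × 1 = 26.7 kips → 0.75 × 26.7 = 20 kips.
Bearing: edge l_c = 0.5938, r_n = 15.5 kips; interior l_c = 1.062, r_n = 26.1 kips; R_n = 15.5 + 1·26.1 = 41.6 kips → 31.2 kips.
Block shear: A_gv = 0.9375, A_nv = 0.5859, A_nt = 0.1641 in²; R_n = min(0.6F_uA_nv, 0.6F_yA_gv) + U_bs·F_u·A_nt = 29.77 kips → 22.3 kips.
Bolt shear governs: 20 kips.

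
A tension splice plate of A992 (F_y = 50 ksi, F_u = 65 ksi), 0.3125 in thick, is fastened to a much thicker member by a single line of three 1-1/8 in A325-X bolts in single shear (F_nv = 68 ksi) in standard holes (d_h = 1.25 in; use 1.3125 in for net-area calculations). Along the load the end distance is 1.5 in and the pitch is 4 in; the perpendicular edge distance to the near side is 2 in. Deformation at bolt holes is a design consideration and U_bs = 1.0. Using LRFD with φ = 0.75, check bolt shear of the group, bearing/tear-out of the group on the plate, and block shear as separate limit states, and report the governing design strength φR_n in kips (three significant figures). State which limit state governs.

Bolt shear: A_b = π·1.125²/4 = 0.994 in²; R_n = 68 × 0.994 × 3 × 1 = 202.8 kips → 0.75 × 202.8 = 152 kips.
Bearing: edge l_c = 0.875, r_n = 21.33 kips; interior l_c = 2.75, r_n = 54.84 kips; R_n = 21.33 + 2·54.84 = 131 kips → 98.3 kips.
Block shear: A_gv = 2.969, A_nv = 1.943, A_nt = 0.4199 in²; R_n = min(0.6F_uA_nv, 0.6F_yA_gv) + U_bs·F_u·A_nt = 103.1 kips → 77.3 kips.
Block shear governs: 77.3 kips.

77.3 kips (block shear governs)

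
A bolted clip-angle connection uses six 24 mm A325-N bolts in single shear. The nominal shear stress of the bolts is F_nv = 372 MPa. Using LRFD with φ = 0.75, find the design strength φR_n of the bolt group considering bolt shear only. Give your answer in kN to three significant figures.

A_b = π × 24² / 4 = 452.4 mm².
R_n = F_nv · A_b · n · n_s = 372 × 452.4 × 6 × 1 / 1000 = 1010 kN.
Design strength φR_n = 0.75 × 1010 = 757 kN.

757 kN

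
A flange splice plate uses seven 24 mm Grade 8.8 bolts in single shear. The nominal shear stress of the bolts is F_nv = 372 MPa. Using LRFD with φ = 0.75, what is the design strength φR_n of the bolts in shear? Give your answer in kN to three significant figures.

A_b = π × 24² / 4 = 452.4 mm².
R_n = F_nv · A_b · n · n_s = 372 × 452.4 × 7 × 1 / 1000 = 1178 kN.
Design strength φR_n = 0.75 × 1178 = 884 kN.

884 kN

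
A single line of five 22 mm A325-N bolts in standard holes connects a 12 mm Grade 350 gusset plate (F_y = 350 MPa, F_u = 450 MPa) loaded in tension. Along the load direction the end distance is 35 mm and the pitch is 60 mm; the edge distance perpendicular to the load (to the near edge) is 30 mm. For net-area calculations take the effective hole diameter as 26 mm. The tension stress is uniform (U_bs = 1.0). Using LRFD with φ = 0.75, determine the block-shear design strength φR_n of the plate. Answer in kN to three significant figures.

Shear plane L_v = 35 + 4·60 = 275 mm; A_gv = 275 × 12 = 3300 mm².
A_nv = (275 − 4.5·26) × 12 = 1896 mm².
A_nt = (30 − 0.5·26) × 12 = 204 mm².
0.6 F_u A_nv = 511.9 kN; 0.6 F_y A_gv = 693 kN → shear rupture governs the shear term.
R_n = 511.9 + 1.0 × 450 × 204 / 1000 = 603.7 kN.
Design strength φR_n = 0.75 × 603.7 = 453 kN.

453 kN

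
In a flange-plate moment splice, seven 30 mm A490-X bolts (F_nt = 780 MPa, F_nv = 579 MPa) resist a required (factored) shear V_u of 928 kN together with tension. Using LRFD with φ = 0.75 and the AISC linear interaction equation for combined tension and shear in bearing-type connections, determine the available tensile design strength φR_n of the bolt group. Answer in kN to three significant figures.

A_b = π·30²/4 = 706.9 mm²; f_rv = 928 × 1000 / (7 × 706.9) = 187.6 MPa.
F'_nt = 1.3 F_nt − (F_nt / φF_nv) f_rv = 1.3·780 − (780/(0.75·579))·187.6 = 677.1 MPa, capped at F_nt → F'_nt = 677.1 MPa.
R_n = F'_nt · A_b · n = 677.1 × 706.9 × 7 / 1000 = 3350 kN.
Design strength φR_n = 0.75 × 3350 = 2510 kN.

2510 kN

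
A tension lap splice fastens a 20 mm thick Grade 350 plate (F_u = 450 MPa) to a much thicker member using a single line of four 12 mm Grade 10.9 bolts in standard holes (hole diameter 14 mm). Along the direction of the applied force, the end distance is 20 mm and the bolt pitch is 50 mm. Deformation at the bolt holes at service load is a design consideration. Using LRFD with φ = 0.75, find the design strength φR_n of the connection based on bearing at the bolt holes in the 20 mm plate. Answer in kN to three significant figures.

688 kN

Per bolt r_n = 1.2 l_c t F_u ≤ 2.4 d t F_u; upper limit = 2.4 × 12 × 20 × 450 / 1000 = 259.2 kN.
Edge bolt: l_c = 20 − 14/2 = 13 mm → 1.2 × 13 × 20 × 450 / 1000 = 140.4 → r_n = 140.4 kN.
Interior bolts: l_c = 50 − 14 = 36 mm → 1.2 × 36 × 20 × 450 / 1000 = 388.8 → r_n = 259.2 kN.
R_n = 1 × 140.4 + 3 × 259.2 = 918 kN.
Design strength φR_n = 0.75 × 918 = 688 kN.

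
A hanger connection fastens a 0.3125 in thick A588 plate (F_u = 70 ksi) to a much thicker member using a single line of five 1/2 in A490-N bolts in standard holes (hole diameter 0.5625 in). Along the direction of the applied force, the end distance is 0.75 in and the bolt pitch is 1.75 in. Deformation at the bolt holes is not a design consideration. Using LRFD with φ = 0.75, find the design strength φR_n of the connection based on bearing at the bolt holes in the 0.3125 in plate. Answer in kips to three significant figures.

Per bolt r_n = 1.5 l_c t F_u ≤ 3.0 d t F_u; upper limit = 3.0 × 0.5 × 0.3125 × 70 = 32.81 kips.
Edge bolt: l_c = 0.75 − 0.5625/2 = 0.4688 in → 1.5 × 0.4688 × 0.3125 × 70 = 15.38 → r_n = 15.38 kips.
Interior bolts: l_c = 1.75 − 0.5625 = 1.188 in → 1.5 × 1.188 × 0.3125 × 70 = 38.96 → r_n = 32.81 kips.
R_n = 1 × 15.38 + 4 × 32.81 = 146.6 kips.
Design strength φR_n = 0.75 × 146.6 = 110 kips.

110 kips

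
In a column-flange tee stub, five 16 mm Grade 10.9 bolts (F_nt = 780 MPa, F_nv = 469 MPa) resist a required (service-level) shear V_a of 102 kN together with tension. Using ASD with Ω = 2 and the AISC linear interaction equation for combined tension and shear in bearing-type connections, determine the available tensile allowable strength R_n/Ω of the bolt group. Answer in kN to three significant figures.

340 kN

A_b = π·16²/4 = 201.1 mm²; f_rv = 102 × 1000 / (5 × 201.1) = 101.5 MPa.
F'_nt = 1.3 F_nt − (Ω F_nt / F_nv) f_rv = 1.3·780 − (2·780/469)·101.5 = 676.5 MPa, capped at F_nt → F'_nt = 676.5 MPa.
R_n = F'_nt · A_b · n = 676.5 × 201.1 × 5 / 1000 = 680.1 kN.
Allowable strength R_n/Ω = 680.1 / 2 = 340 kN.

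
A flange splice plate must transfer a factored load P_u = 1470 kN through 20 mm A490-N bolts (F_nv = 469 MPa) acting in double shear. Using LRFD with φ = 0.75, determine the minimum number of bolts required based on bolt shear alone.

A_b = π·20²/4 = 314.2 mm².
Per-bolt design strength φR_n = 0.75 × 469 × 314.2 × 2 / 1000 = 221 kN.
n ≥ 1470 / 221 = 6.651 → use 7 bolts.

7 bolts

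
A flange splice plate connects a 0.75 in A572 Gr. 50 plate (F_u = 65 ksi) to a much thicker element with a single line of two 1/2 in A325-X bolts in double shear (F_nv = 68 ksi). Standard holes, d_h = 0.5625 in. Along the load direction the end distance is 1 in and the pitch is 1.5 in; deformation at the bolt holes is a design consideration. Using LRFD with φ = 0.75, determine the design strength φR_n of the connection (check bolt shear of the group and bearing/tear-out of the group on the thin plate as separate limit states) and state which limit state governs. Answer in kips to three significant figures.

Bolt shear: A_b = π·0.5²/4 = 0.1963 in²; R_n = 68 × 0.1963 × 2 × 2 = 53.41 kips → 0.75 × 53.41 = 40.1 kips.
Bearing (1.2 l_c t F_u ≤ 2.4 d t F_u): upper limit = 2.4·0.5·0.75·65 = 58.5 kips.
  Edge l_c = 1 − 0.5625/2 = 0.7188 → r_n = 42.05 kips; interior l_c = 1.5 − 0.5625 = 0.9375 → r_n = 54.84 kips.
  R_n,bearing = 1·42.05 + 1·54.84 = 96.89 kips → 0.75 × 96.89 = 72.7 kips.
Bolt shear governs: 40.1 kips.

40.1 kips (bolt shear governs)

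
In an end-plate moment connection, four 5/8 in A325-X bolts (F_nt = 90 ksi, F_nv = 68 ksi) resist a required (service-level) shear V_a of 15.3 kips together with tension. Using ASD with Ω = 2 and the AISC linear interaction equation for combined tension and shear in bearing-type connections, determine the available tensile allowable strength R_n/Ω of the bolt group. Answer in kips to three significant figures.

A_b = π·0.625²/4 = 0.3068 in²; f_rv = 15.3 / (4 × 0.3068) = 12.47 ksi.
F'_nt = 1.3 F_nt − (Ω F_nt / F_nv) f_rv = 1.3·90 − (2·90/68)·12.47 = 84 ksi, capped at F_nt → F'_nt = 84 ksi.
R_n = F'_nt · A_b · n = 84 × 0.3068 × 4 = 103.1 kips.
Allowable strength R_n/Ω = 103.1 / 2 = 51.5 kips.

51.5 kips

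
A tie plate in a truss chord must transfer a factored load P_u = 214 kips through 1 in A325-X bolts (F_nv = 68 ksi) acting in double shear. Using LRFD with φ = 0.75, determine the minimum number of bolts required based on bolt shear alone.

A_b = π·1²/4 = 0.7854 in².
Per-bolt design strength φR_n = 0.75 × 68 × 0.7854 × 2 = 80.11 kips.
n ≥ 214 / 80.11 = 2.671 → use 3 bolts.

3 bolts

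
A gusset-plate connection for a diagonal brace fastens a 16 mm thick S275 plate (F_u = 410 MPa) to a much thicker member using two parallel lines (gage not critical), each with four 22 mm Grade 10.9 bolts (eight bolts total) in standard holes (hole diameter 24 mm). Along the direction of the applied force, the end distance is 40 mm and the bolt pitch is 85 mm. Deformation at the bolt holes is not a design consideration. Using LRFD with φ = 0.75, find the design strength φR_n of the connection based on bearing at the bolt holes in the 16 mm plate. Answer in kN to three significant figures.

Per bolt r_n = 1.5 l_c t F_u ≤ 3.0 d t F_u; upper limit = 3.0 × 22 × 16 × 410 / 1000 = 433 kN.
Edge bolt: l_c = 40 − 24/2 = 28 mm → 1.5 × 28 × 16 × 410 / 1000 = 275.5 → r_n = 275.5 kN.
Interior bolts: l_c = 85 − 24 = 61 mm → 1.5 × 61 × 16 × 410 / 1000 = 600.2 → r_n = 433 kN.
R_n = 2 × 275.5 + 6 × 433 = 3149 kN.
Design strength φR_n = 0.75 × 3149 = 2360 kN.

2360 kN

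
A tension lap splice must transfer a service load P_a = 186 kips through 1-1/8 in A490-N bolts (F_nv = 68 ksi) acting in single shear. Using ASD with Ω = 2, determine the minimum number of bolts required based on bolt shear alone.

6 bolts

A_b = π·1.125²/4 = 0.994 in².
Per-bolt allowable strength R_n/Ω = 68 × 0.994 × 1 / 2 = 33.8 kips.
n ≥ 186 / 33.8 = 5.504 → use 6 bolts.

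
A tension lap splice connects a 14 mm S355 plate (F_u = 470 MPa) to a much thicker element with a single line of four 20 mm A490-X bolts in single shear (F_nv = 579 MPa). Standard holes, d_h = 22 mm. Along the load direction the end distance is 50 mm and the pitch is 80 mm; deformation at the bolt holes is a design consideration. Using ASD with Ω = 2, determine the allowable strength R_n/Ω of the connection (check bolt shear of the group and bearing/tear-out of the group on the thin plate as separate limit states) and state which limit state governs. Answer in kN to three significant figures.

Bolt shear: A_b = π·20²/4 = 314.2 mm²; R_n = 579 × 314.2 × 4 × 1 / 1000 = 727.6 kN → 727.6 / 2 = 364 kN.
Bearing (1.2 l_c t F_u ≤ 2.4 d t F_u): upper limit = 2.4·20·14·470 / 1000 = 315.8 kN.
  Edge l_c = 50 − 22/2 = 39 → r_n = 307.9 kN; interior l_c = 80 − 22 = 58 → r_n = 315.8 kN.
  R_n,bearing = 1·307.9 + 3·315.8 = 1255 kN → 1255 / 2 = 628 kN.
Bolt shear governs: 364 kN.

364 kN (bolt shear governs)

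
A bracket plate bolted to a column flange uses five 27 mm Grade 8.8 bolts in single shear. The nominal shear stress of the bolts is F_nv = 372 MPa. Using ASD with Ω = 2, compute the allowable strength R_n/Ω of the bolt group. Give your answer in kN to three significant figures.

A_b = π × 27² / 4 = 572.6 mm².
R_n = F_nv · A_b · n · n_s = 372 × 572.6 × 5 × 1 / 1000 = 1065 kN.
Allowable strength R_n/Ω = 1065 / 2 = 532 kN.

532 kN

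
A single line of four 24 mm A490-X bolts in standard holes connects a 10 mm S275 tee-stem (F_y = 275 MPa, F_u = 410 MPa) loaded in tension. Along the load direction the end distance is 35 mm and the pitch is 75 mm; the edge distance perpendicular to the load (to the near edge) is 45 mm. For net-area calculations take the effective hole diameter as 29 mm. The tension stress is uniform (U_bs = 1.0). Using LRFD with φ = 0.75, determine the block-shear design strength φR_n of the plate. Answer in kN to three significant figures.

Shear plane L_v = 35 + 3·75 = 260 mm; A_gv = 260 × 10 = 2600 mm².
A_nv = (260 − 3.5·29) × 10 = 1585 mm².
A_nt = (45 − 0.5·29) × 10 = 305 mm².
0.6 F_u A_nv = 389.9 kN; 0.6 F_y A_gv = 429 kN → shear rupture governs the shear term.
R_n = 389.9 + 1.0 × 410 × 305 / 1000 = 515 kN.
Design strength φR_n = 0.75 × 515 = 386 kN.

386 kN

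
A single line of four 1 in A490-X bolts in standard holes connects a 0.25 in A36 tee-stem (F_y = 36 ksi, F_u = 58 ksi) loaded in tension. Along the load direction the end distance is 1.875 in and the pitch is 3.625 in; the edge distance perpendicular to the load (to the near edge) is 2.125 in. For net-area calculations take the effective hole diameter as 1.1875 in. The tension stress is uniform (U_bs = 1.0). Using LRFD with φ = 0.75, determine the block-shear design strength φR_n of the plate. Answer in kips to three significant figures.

Shear plane L_v = 1.875 + 3·3.625 = 12.75 in; A_gv = 12.75 × 0.25 = 3.188 in².
A_nv = (12.75 − 3.5·1.1875) × 0.25 = 2.148 in².
A_nt = (2.125 − 0.5·1.1875) × 0.25 = 0.3828 in².
0.6 F_u A_nv = 74.77 kips; 0.6 F_y A_gv = 68.85 kips → shear yielding governs the shear term.
R_n = 68.85 + 1.0 × 58 × 0.3828 = 91.05 kips.
Design strength φR_n = 0.75 × 91.05 = 68.3 kips.

68.3 kips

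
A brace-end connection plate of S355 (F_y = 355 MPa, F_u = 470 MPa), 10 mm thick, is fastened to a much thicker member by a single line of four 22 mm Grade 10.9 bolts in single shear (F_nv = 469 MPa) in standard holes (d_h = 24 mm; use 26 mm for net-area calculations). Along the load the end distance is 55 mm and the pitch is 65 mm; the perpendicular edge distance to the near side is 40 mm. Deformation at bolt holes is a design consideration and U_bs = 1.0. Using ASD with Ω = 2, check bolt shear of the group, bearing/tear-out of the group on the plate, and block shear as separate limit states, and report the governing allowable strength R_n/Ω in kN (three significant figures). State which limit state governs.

Bolt shear: A_b = π·22²/4 = 380.1 mm²; R_n = 469 × 380.1 × 4 × 1 / 1000 = 713.1 kN → 713.1 / 2 = 357 kN.
Bearing: edge l_c = 43, r_n = 242.5 kN; interior l_c = 41, r_n = 231.2 kN; R_n = 242.5 + 3·231.2 = 936.2 kN → 468 kN.
Block shear: A_gv = 2500, A_nv = 1590, A_nt = 270 mm²; R_n = min(0.6F_uA_nv, 0.6F_yA_gv) + U_bs·F_u·A_nt = 575.3 kN → 288 kN.
Block shear governs: 288 kN.

288 kN (block shear governs)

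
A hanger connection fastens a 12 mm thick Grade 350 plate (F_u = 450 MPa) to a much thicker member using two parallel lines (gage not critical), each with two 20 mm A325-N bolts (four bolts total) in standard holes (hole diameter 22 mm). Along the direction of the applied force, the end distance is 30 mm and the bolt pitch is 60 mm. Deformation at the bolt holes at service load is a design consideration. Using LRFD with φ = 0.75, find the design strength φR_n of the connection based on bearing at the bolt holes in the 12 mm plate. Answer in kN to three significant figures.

554 kN

Per bolt r_n = 1.2 l_c t F_u ≤ 2.4 d t F_u; upper limit = 2.4 × 20 × 12 × 450 / 1000 = 259.2 kN.
Edge bolt: l_c = 30 − 22/2 = 19 mm → 1.2 × 19 × 12 × 450 / 1000 = 123.1 → r_n = 123.1 kN.
Interior bolts: l_c = 60 − 22 = 38 mm → 1.2 × 38 × 12 × 450 / 1000 = 246.2 → r_n = 246.2 kN.
R_n = 2 × 123.1 + 2 × 246.2 = 738.7 kN.
Design strength φR_n = 0.75 × 738.7 = 554 kN.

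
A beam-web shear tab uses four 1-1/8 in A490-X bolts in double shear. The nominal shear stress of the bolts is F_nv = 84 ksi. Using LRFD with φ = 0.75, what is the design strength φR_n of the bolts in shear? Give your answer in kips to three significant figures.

501 kips

A_b = π × 1.125² / 4 = 0.994 in².
R_n = F_nv · A_b · n · n_s = 84 × 0.994 × 4 × 2 = 668 kips.
Design strength φR_n = 0.75 × 668 = 501 kips.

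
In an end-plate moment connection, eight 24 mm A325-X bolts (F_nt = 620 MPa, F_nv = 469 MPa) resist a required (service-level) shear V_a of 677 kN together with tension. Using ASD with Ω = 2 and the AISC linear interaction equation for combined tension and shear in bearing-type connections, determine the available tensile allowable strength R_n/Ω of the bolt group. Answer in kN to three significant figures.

A_b = π·24²/4 = 452.4 mm²; f_rv = 677 × 1000 / (8 × 452.4) = 187.1 MPa.
F'_nt = 1.3 F_nt − (Ω F_nt / F_nv) f_rv = 1.3·620 − (2·620/469)·187.1 = 311.4 MPa, capped at F_nt → F'_nt = 311.4 MPa.
R_n = F'_nt · A_b · n = 311.4 × 452.4 × 8 / 1000 = 1127 kN.
Allowable strength R_n/Ω = 1127 / 2 = 564 kN.

564 kN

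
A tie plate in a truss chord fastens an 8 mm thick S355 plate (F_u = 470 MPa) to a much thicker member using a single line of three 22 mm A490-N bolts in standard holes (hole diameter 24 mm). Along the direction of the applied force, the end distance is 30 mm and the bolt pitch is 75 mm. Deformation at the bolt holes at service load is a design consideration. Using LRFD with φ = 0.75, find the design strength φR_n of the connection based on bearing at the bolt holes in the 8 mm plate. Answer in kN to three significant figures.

Per bolt r_n = 1.2 l_c t F_u ≤ 2.4 d t F_u; upper limit = 2.4 × 22 × 8 × 470 / 1000 = 198.5 kN.
Edge bolt: l_c = 30 − 24/2 = 18 mm → 1.2 × 18 × 8 × 470 / 1000 = 81.22 → r_n = 81.22 kN.
Interior bolts: l_c = 75 − 24 = 51 mm → 1.2 × 51 × 8 × 470 / 1000 = 230.1 → r_n = 198.5 kN.
R_n = 1 × 81.22 + 2 × 198.5 = 478.3 kN.
Design strength φR_n = 0.75 × 478.3 = 359 kN.

359 kN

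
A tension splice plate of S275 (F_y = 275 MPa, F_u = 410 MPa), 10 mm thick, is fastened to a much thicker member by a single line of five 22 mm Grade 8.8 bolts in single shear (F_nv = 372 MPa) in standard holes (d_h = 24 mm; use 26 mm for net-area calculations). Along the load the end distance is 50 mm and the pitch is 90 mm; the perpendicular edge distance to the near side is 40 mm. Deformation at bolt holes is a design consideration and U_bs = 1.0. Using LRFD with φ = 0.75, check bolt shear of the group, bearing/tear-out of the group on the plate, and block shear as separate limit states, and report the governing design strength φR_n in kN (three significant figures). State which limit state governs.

530 kN (bolt shear governs)

Bolt shear: A_b = π·22²/4 = 380.1 mm²; R_n = 372 × 380.1 × 5 × 1 / 1000 = 707 kN → 0.75 × 707 = 530 kN.
Bearing: edge l_c = 38, r_n = 187 kN; interior l_c = 66, r_n = 216.5 kN; R_n = 187 + 4·216.5 = 1053 kN → 790 kN.
Block shear: A_gv = 4100, A_nv = 2930, A_nt = 270 mm²; R_n = min(0.6F_uA_nv, 0.6F_yA_gv) + U_bs·F_u·A_nt = 787.2 kN → 590 kN.
Bolt shear governs: 530 kN.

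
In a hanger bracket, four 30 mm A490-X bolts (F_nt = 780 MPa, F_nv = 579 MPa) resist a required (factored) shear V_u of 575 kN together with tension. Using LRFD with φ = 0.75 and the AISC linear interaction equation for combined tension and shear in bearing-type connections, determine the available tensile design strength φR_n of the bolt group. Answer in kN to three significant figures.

1380 kN

A_b = π·30²/4 = 706.9 mm²; f_rv = 575 × 1000 / (4 × 706.9) = 203.4 MPa.
F'_nt = 1.3 F_nt − (F_nt / φF_nv) f_rv = 1.3·780 − (780/(0.75·579))·203.4 = 648.7 MPa, capped at F_nt → F'_nt = 648.7 MPa.
R_n = F'_nt · A_b · n = 648.7 × 706.9 × 4 / 1000 = 1834 kN.
Design strength φR_n = 0.75 × 1834 = 1380 kN.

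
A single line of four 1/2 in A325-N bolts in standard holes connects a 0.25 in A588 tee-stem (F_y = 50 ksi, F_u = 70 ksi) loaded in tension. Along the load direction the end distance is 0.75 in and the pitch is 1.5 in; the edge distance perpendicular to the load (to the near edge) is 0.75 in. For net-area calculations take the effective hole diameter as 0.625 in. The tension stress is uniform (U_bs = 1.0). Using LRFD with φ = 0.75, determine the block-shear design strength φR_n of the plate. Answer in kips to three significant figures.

Shear plane L_v = 0.75 + 3·1.5 = 5.25 in; A_gv = 5.25 × 0.25 = 1.312 in².
A_nv = (5.25 − 3.5·0.625) × 0.25 = 0.7656 in².
A_nt = (0.75 − 0.5·0.625) × 0.25 = 0.1094 in².
0.6 F_u A_nv = 32.16 kips; 0.6 F_y A_gv = 39.38 kips → shear rupture governs the shear term.
R_n = 32.16 + 1.0 × 70 × 0.1094 = 39.81 kips.
Design strength φR_n = 0.75 × 39.81 = 29.9 kips.

29.9 kips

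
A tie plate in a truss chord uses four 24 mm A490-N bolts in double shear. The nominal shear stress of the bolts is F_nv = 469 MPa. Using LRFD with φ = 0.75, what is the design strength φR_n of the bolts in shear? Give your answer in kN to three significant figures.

A_b = π × 24² / 4 = 452.4 mm².
R_n = F_nv · A_b · n · n_s = 469 × 452.4 × 4 × 2 / 1000 = 1697 kN.
Design strength φR_n = 0.75 × 1697 = 1270 kN.

1270 kN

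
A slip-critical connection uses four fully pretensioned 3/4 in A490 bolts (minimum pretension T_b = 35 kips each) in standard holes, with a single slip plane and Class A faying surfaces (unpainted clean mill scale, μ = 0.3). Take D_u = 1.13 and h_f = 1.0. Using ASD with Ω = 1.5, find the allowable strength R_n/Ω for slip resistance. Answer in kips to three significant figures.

R_n = μ · D_u · h_f · T_b · n_s · n_b = 0.3 × 1.13 × 1.0 × 35 × 1 × 4 = 47.46 kips.
Allowable strength R_n/Ω = 47.46 / 1.5 = 31.6 kips.

31.6 kips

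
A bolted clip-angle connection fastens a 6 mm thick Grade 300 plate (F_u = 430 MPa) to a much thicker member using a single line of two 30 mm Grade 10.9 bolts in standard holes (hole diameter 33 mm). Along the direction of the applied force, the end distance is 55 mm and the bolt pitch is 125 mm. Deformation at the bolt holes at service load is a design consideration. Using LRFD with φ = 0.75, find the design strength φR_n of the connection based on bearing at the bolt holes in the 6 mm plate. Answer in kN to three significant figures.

229 kN

Per bolt r_n = 1.2 l_c t F_u ≤ 2.4 d t F_u; upper limit = 2.4 × 30 × 6 × 430 / 1000 = 185.8 kN.
Edge bolt: l_c = 55 − 33/2 = 38.5 mm → 1.2 × 38.5 × 6 × 430 / 1000 = 119.2 → r_n = 119.2 kN.
Interior bolts: l_c = 125 − 33 = 92 mm → 1.2 × 92 × 6 × 430 / 1000 = 284.8 → r_n = 185.8 kN.
R_n = 1 × 119.2 + 1 × 185.8 = 305 kN.
Design strength φR_n = 0.75 × 305 = 229 kN.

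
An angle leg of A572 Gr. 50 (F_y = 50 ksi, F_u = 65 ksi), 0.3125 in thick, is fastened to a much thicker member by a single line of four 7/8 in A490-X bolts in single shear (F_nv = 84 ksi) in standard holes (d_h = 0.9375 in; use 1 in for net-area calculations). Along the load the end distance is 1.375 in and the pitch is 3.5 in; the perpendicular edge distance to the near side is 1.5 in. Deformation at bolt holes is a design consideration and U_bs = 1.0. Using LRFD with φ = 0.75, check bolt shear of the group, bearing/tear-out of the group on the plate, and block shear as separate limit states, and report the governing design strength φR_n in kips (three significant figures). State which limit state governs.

91.8 kips (block shear governs)

Bolt shear: A_b = π·0.875²/4 = 0.6013 in²; R_n = 84 × 0.6013 × 4 × 1 = 202 kips → 0.75 × 202 = 152 kips.
Bearing: edge l_c = 0.9062, r_n = 22.09 kips; interior l_c = 2.562, r_n = 42.66 kips; R_n = 22.09 + 3·42.66 = 150.1 kips → 113 kips.
Block shear: A_gv = 3.711, A_nv = 2.617, A_nt = 0.3125 in²; R_n = min(0.6F_uA_nv, 0.6F_yA_gv) + U_bs·F_u·A_nt = 122.4 kips → 91.8 kips.
Block shear governs: 91.8 kips.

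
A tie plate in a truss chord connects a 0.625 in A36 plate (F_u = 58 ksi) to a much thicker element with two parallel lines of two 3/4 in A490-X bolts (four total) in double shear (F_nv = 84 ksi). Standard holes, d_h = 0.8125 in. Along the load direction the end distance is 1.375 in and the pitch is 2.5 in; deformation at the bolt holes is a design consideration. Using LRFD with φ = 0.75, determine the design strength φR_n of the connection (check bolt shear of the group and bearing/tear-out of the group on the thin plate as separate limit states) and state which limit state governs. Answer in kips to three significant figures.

161 kips (bearing governs)

Bolt shear: A_b = π·0.75²/4 = 0.4418 in²; R_n = 84 × 0.4418 × 4 × 2 = 296.9 kips → 0.75 × 296.9 = 223 kips.
Bearing (1.2 l_c t F_u ≤ 2.4 d t F_u): upper limit = 2.4·0.75·0.625·58 = 65.25 kips.
  Edge l_c = 1.375 − 0.8125/2 = 0.9688 → r_n = 42.14 kips; interior l_c = 2.5 − 0.8125 = 1.688 → r_n = 65.25 kips.
  R_n,bearing = 2·42.14 + 2·65.25 = 214.8 kips → 0.75 × 214.8 = 161 kips.
Bearing governs: 161 kips.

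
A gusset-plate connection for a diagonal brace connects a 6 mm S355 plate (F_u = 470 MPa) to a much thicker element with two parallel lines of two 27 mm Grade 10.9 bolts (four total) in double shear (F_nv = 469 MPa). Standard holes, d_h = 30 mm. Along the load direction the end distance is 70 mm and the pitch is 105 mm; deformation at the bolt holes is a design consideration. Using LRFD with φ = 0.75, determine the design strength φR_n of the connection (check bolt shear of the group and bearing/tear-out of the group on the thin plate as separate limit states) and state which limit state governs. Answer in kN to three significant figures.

Bolt shear: A_b = π·27²/4 = 572.6 mm²; R_n = 469 × 572.6 × 4 × 2 / 1000 = 2148 kN → 0.75 × 2148 = 1610 kN.
Bearing (1.2 l_c t F_u ≤ 2.4 d t F_u): upper limit = 2.4·27·6·470 / 1000 = 182.7 kN.
  Edge l_c = 70 − 30/2 = 55 → r_n = 182.7 kN; interior l_c = 105 − 30 = 75 → r_n = 182.7 kN.
  R_n,bearing = 2·182.7 + 2·182.7 = 730.9 kN → 0.75 × 730.9 = 548 kN.
Bearing governs: 548 kN.

548 kN (bearing governs)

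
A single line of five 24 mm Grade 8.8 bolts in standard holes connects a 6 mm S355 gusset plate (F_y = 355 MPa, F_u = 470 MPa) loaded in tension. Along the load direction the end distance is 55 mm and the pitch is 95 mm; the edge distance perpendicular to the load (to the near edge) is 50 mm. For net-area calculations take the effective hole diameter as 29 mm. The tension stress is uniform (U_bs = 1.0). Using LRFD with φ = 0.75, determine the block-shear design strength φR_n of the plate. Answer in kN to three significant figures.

461 kN

Shear plane L_v = 55 + 4·95 = 435 mm; A_gv = 435 × 6 = 2610 mm².
A_nv = (435 − 4.5·29) × 6 = 1827 mm².
A_nt = (50 − 0.5·29) × 6 = 213 mm².
0.6 F_u A_nv = 515.2 kN; 0.6 F_y A_gv = 555.9 kN → shear rupture governs the shear term.
R_n = 515.2 + 1.0 × 470 × 213 / 1000 = 615.3 kN.
Design strength φR_n = 0.75 × 615.3 = 461 kN.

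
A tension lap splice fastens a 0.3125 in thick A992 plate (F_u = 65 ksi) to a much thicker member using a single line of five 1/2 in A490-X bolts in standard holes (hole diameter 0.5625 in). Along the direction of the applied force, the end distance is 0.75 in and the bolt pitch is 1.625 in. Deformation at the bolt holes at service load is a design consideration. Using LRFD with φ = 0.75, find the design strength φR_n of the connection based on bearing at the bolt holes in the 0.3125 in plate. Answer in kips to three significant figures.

Per bolt r_n = 1.2 l_c t F_u ≤ 2.4 d t F_u; upper limit = 2.4 × 0.5 × 0.3125 × 65 = 24.38 kips.
Edge bolt: l_c = 0.75 − 0.5625/2 = 0.4688 in → 1.2 × 0.4688 × 0.3125 × 65 = 11.43 → r_n = 11.43 kips.
Interior bolts: l_c = 1.625 − 0.5625 = 1.062 in → 1.2 × 1.062 × 0.3125 × 65 = 25.9 → r_n = 24.38 kips.
R_n = 1 × 11.43 + 4 × 24.38 = 108.9 kips.
Design strength φR_n = 0.75 × 108.9 = 81.7 kips.

81.7 kips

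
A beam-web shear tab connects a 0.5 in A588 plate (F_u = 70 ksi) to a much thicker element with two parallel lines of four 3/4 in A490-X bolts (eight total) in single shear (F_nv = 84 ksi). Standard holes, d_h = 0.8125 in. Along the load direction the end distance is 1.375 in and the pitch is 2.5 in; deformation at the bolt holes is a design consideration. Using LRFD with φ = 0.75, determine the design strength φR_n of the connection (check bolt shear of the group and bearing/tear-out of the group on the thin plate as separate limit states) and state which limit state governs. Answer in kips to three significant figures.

Bolt shear: A_b = π·0.75²/4 = 0.4418 in²; R_n = 84 × 0.4418 × 8 × 1 = 296.9 kips → 0.75 × 296.9 = 223 kips.
Bearing (1.2 l_c t F_u ≤ 2.4 d t F_u): upper limit = 2.4·0.75·0.5·70 = 63 kips.
  Edge l_c = 1.375 − 0.8125/2 = 0.9688 → r_n = 40.69 kips; interior l_c = 2.5 − 0.8125 = 1.688 → r_n = 63 kips.
  R_n,bearing = 2·40.69 + 6·63 = 459.4 kips → 0.75 × 459.4 = 345 kips.
Bolt shear governs: 223 kips.

223 kips (bolt shear governs)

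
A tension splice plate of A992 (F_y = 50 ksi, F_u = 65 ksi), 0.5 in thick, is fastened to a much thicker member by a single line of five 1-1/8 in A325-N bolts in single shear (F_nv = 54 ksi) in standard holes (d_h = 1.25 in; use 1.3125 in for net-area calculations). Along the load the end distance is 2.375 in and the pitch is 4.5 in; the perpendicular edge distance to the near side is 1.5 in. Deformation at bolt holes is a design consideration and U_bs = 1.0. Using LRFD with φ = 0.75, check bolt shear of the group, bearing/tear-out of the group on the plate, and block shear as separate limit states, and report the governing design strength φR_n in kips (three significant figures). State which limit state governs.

Bolt shear: A_b = π·1.125²/4 = 0.994 in²; R_n = 54 × 0.994 × 5 × 1 = 268.4 kips → 0.75 × 268.4 = 201 kips.
Bearing: edge l_c = 1.75, r_n = 68.25 kips; interior l_c = 3.25, r_n = 87.75 kips; R_n = 68.25 + 4·87.75 = 419.2 kips → 314 kips.
Block shear: A_gv = 10.19, A_nv = 7.234, A_nt = 0.4219 in²; R_n = min(0.6F_uA_nv, 0.6F_yA_gv) + U_bs·F_u·A_nt = 309.6 kips → 232 kips.
Bolt shear governs: 201 kips.

201 kips (bolt shear governs)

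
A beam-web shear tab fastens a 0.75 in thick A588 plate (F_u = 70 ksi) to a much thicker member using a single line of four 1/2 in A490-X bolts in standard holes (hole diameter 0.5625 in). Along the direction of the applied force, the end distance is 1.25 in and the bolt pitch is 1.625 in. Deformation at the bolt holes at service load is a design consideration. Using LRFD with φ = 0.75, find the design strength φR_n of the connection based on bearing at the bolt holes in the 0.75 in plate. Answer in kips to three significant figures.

188 kips

Per bolt r_n = 1.2 l_c t F_u ≤ 2.4 d t F_u; upper limit = 2.4 × 0.5 × 0.75 × 70 = 63 kips.
Edge bolt: l_c = 1.25 − 0.5625/2 = 0.9688 in → 1.2 × 0.9688 × 0.75 × 70 = 61.03 → r_n = 61.03 kips.
Interior bolts: l_c = 1.625 − 0.5625 = 1.062 in → 1.2 × 1.062 × 0.75 × 70 = 66.94 → r_n = 63 kips.
R_n = 1 × 61.03 + 3 × 63 = 250 kips.
Design strength φR_n = 0.75 × 250 = 188 kips.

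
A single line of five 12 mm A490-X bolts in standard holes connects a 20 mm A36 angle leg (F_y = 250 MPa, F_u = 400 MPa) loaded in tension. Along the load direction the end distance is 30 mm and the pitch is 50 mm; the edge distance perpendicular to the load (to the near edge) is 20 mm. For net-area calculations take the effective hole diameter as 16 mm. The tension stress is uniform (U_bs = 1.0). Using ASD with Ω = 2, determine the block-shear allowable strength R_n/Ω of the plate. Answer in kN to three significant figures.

Shear plane L_v = 30 + 4·50 = 230 mm; A_gv = 230 × 20 = 4600 mm².
A_nv = (230 − 4.5·16) × 20 = 3160 mm².
A_nt = (20 − 0.5·16) × 20 = 240 mm².
0.6 F_u A_nv = 758.4 kN; 0.6 F_y A_gv = 690 kN → shear yielding governs the shear term.
R_n = 690 + 1.0 × 400 × 240 / 1000 = 786 kN.
Allowable strength R_n/Ω = 786 / 2 = 393 kN.

393 kN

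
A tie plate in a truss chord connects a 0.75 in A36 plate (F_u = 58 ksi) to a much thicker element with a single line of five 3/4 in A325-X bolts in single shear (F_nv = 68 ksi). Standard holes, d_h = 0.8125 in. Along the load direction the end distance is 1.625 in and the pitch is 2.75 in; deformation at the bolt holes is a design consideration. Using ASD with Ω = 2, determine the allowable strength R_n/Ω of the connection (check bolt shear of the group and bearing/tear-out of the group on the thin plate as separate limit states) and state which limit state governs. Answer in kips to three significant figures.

75.1 kips (bolt shear governs)

Bolt shear: A_b = π·0.75²/4 = 0.4418 in²; R_n = 68 × 0.4418 × 5 × 1 = 150.2 kips → 150.2 / 2 = 75.1 kips.
Bearing (1.2 l_c t F_u ≤ 2.4 d t F_u): upper limit = 2.4·0.75·0.75·58 = 78.3 kips.
  Edge l_c = 1.625 − 0.8125/2 = 1.219 → r_n = 63.62 kips; interior l_c = 2.75 − 0.8125 = 1.938 → r_n = 78.3 kips.
  R_n,bearing = 1·63.62 + 4·78.3 = 376.8 kips → 376.8 / 2 = 188 kips.
Bolt shear governs: 75.1 kips.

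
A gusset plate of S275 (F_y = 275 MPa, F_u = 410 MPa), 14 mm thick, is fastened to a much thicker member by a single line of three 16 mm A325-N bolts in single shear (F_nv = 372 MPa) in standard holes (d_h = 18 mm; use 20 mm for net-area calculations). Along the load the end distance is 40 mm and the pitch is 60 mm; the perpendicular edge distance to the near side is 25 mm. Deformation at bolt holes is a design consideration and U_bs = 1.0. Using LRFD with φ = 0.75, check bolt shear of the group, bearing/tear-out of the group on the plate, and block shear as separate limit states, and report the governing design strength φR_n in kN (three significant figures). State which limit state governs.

Bolt shear: A_b = π·16²/4 = 201.1 mm²; R_n = 372 × 201.1 × 3 × 1 / 1000 = 224.4 kN → 0.75 × 224.4 = 168 kN.
Bearing: edge l_c = 31, r_n = 213.5 kN; interior l_c = 42, r_n = 220.4 kN; R_n = 213.5 + 2·220.4 = 654.4 kN → 491 kN.
Block shear: A_gv = 2240, A_nv = 1540, A_nt = 210 mm²; R_n = min(0.6F_uA_nv, 0.6F_yA_gv) + U_bs·F_u·A_nt = 455.7 kN → 342 kN.
Bolt shear governs: 168 kN.

168 kN (bolt shear governs)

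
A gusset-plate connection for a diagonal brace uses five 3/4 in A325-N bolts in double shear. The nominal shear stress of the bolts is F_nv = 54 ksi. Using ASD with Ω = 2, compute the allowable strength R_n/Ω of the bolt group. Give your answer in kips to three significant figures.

A_b = π × 0.75² / 4 = 0.4418 in².
R_n = F_nv · A_b · n · n_s = 54 × 0.4418 × 5 × 2 = 238.6 kips.
Allowable strength R_n/Ω = 238.6 / 2 = 119 kips.

119 kips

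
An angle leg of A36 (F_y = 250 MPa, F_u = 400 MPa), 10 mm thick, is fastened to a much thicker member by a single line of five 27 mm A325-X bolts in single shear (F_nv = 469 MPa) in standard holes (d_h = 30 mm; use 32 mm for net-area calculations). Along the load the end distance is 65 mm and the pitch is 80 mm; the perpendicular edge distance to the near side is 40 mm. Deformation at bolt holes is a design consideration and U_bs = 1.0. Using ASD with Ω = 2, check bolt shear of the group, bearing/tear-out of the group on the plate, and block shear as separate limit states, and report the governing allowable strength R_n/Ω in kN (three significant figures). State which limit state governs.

337 kN (block shear governs)

Bolt shear: A_b = π·27²/4 = 572.6 mm²; R_n = 469 × 572.6 × 5 × 1 / 1000 = 1343 kN → 1343 / 2 = 671 kN.
Bearing: edge l_c = 50, r_n = 240 kN; interior l_c = 50, r_n = 240 kN; R_n = 240 + 4·240 = 1200 kN → 600 kN.
Block shear: A_gv = 3850, A_nv = 2410, A_nt = 240 mm²; R_n = min(0.6F_uA_nv, 0.6F_yA_gv) + U_bs·F_u·A_nt = 673.5 kN → 337 kN.
Block shear governs: 337 kN.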